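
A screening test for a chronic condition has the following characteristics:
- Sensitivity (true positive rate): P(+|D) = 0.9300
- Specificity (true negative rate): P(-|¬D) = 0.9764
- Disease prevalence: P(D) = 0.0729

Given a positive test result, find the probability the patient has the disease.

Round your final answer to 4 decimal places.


Let D = has disease, + = positive test

Given:
- P(D) = 0.0729 (prevalence)
- P(+|D) = 0.9300 (sensitivity)
- P(-|¬D) = 0.9764 (specificity)
- P(+|¬D) = 0.0236 (false positive rate = 1 - specificity)

Step 1: Find P(+)
P(+) = P(+|D)P(D) + P(+|¬D)P(¬D)
     = 0.9300 × 0.0729 + 0.0236 × 0.9271
     = 0.06779700 + 0.02187956
     = 0.08967656

Step 2: Apply Bayes' theorem for P(D|+)
P(D|+) = P(+|D)P(D) / P(+)
       = 0.06779700 / 0.08967656
       = 0.7560


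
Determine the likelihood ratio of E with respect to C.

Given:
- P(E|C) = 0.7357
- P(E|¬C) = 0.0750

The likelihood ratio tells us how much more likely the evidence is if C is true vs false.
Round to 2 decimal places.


Likelihood Ratio (LR) = P(E|C) / P(E|¬C)

LR = 0.7357 / 0.0750
   = 9.81

The evidence is 9.81 times more likely if C is true than if C is false.
Since LR > 1, the evidence supports C over ¬C.


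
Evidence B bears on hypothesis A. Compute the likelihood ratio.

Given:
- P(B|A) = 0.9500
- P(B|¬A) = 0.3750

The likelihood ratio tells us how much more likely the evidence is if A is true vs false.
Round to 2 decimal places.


Likelihood Ratio (LR) = P(B|A) / P(B|¬A)

LR = 0.9500 / 0.3750
   = 2.53

The evidence is 2.53 times more likely if A is true than if A is false.
Because LR exceeds 1, B is evidence for A.


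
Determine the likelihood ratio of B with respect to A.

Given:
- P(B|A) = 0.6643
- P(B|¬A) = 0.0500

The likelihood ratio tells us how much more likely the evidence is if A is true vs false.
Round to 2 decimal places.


Likelihood Ratio (LR) = P(B|A) / P(B|¬A)

LR = 0.6643 / 0.0500
   = 13.29

The evidence is 13.29 times more likely if A is true than if A is false.
LR > 1, so observing B raises the odds in favor of A.


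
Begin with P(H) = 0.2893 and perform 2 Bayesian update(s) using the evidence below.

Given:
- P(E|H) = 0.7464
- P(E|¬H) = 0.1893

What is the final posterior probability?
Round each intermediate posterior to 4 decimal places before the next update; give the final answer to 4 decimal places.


Sequential Bayesian updating:

Initial prior: P(H) = 0.2893

Update 1:
  P(E) = 0.7464 × 0.2893 + 0.1893 × 0.7107 = 0.21593352 + 0.13453551 = 0.35046903
  P(H|E) = 0.21593352 / 0.35046903 = 0.6161

Update 2:
  P(E) = 0.7464 × 0.6161 + 0.1893 × 0.3839 = 0.45985704 + 0.07267227 = 0.53252931
  P(H|E) = 0.45985704 / 0.53252931 = 0.8635

Final posterior: 0.8635


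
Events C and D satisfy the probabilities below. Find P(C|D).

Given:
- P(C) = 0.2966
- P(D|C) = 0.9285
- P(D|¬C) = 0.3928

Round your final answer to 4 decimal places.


Bayes' theorem: P(C|D) = P(D|C) × P(C) / P(D)

Step 1: Calculate P(D) using law of total probability
P(D) = P(D|C)P(C) + P(D|¬C)P(¬C)
     = 0.9285 × 0.2966 + 0.3928 × 0.7034
     = 0.27539310 + 0.27629552
     = 0.55168862

Step 2: Apply Bayes' theorem
P(C|D) = P(D|C) × P(C) / P(D)
       = 0.27539310 / 0.55168862
       = 0.4992


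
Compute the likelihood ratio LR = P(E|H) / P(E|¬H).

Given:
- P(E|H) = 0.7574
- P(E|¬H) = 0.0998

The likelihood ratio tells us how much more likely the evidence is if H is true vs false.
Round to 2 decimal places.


Likelihood Ratio (LR) = P(E|H) / P(E|¬H)

LR = 0.7574 / 0.0998
   = 7.59

The evidence is 7.59 times more likely if H is true than if H is false.
LR > 1, so observing E raises the odds in favor of H.


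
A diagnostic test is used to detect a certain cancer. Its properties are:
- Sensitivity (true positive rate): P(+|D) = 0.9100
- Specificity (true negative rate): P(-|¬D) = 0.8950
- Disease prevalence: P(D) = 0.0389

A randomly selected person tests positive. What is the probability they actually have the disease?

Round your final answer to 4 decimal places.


Let D = has disease, + = positive test

Given:
- P(D) = 0.0389 (prevalence)
- P(+|D) = 0.9100 (sensitivity)
- P(-|¬D) = 0.8950 (specificity)
- P(+|¬D) = 0.1050 (false positive rate = 1 - specificity)

Step 1: Find P(+)
P(+) = P(+|D)P(D) + P(+|¬D)P(¬D)
     = 0.9100 × 0.0389 + 0.1050 × 0.9611
     = 0.03539900 + 0.10091550
     = 0.13631450

Step 2: Apply Bayes' theorem for P(D|+)
P(D|+) = P(+|D)P(D) / P(+)
       = 0.03539900 / 0.13631450
       = 0.2597


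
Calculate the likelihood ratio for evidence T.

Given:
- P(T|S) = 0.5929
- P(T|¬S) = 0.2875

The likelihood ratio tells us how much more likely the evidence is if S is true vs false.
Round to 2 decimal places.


Likelihood Ratio (LR) = P(T|S) / P(T|¬S)

LR = 0.5929 / 0.2875
   = 2.06

The evidence is 2.06 times more likely if S is true than if S is false.
Because LR exceeds 1, T is evidence for S.


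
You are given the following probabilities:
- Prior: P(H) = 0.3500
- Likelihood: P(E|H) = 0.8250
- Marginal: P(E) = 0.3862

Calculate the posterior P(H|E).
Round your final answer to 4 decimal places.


Using Bayes' theorem:

P(H|E) = P(E|H) × P(H) / P(E)
       = 0.8250 × 0.3500 / 0.3862
       = 0.28875000 / 0.3862
       = 0.7477

The evidence strengthens our belief in H.
Prior: 0.3500 → Posterior: 0.7477


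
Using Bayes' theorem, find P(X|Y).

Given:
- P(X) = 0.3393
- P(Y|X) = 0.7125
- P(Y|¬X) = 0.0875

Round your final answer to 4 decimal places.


Bayes' theorem: P(X|Y) = P(Y|X) × P(X) / P(Y)

Step 1: Calculate P(Y) using law of total probability
P(Y) = P(Y|X)P(X) + P(Y|¬X)P(¬X)
     = 0.7125 × 0.3393 + 0.0875 × 0.6607
     = 0.24175125 + 0.05781125
     = 0.29956250

Step 2: Apply Bayes' theorem
P(X|Y) = P(Y|X) × P(X) / P(Y)
       = 0.24175125 / 0.29956250
       = 0.8070


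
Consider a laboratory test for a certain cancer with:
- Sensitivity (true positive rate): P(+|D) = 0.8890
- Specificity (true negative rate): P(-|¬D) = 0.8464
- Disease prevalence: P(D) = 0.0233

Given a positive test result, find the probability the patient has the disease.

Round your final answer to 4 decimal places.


Let D = has disease, + = positive test

Given:
- P(D) = 0.0233 (prevalence)
- P(+|D) = 0.8890 (sensitivity)
- P(-|¬D) = 0.8464 (specificity)
- P(+|¬D) = 0.1536 (false positive rate = 1 - specificity)

Step 1: Find P(+)
P(+) = P(+|D)P(D) + P(+|¬D)P(¬D)
     = 0.8890 × 0.0233 + 0.1536 × 0.9767
     = 0.02071370 + 0.15002112
     = 0.17073482

Step 2: Apply Bayes' theorem for P(D|+)
P(D|+) = P(+|D)P(D) / P(+)
       = 0.02071370 / 0.17073482
       = 0.1213


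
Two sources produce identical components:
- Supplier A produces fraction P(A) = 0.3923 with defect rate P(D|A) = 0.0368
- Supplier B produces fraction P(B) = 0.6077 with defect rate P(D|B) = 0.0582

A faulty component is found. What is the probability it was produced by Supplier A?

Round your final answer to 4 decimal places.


Let A = from Supplier A, D = faulty

Given:
- P(A) = 0.3923, P(B) = 0.6077
- P(D|A) = 0.0368, P(D|B) = 0.0582

Step 1: Find P(D)
P(D) = P(D|A)P(A) + P(D|B)P(B)
     = 0.0368 × 0.3923 + 0.0582 × 0.6077
     = 0.01443664 + 0.03536814
     = 0.04980478

Step 2: Apply Bayes' theorem
P(A|D) = P(D|A)P(A) / P(D)
       = 0.01443664 / 0.04980478
       = 0.2899


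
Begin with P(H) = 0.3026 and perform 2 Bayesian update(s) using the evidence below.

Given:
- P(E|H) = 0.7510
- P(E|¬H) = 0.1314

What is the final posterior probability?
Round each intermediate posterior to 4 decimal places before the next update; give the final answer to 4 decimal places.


Sequential Bayesian updating:

Initial prior: P(H) = 0.3026

Update 1:
  P(E) = 0.7510 × 0.3026 + 0.1314 × 0.6974 = 0.22725260 + 0.09163836 = 0.31889096
  P(H|E) = 0.22725260 / 0.31889096 = 0.7126

Update 2:
  P(E) = 0.7510 × 0.7126 + 0.1314 × 0.2874 = 0.53516260 + 0.03776436 = 0.57292696
  P(H|E) = 0.53516260 / 0.57292696 = 0.9341

Final posterior: 0.9341


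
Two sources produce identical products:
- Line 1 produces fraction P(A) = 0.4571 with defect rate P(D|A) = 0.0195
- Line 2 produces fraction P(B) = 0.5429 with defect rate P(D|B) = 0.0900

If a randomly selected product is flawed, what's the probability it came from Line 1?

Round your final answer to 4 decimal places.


Let A = from Line 1, D = flawed

Given:
- P(A) = 0.4571, P(B) = 0.5429
- P(D|A) = 0.0195, P(D|B) = 0.0900

Step 1: Find P(D)
P(D) = P(D|A)P(A) + P(D|B)P(B)
     = 0.0195 × 0.4571 + 0.0900 × 0.5429
     = 0.00891345 + 0.04886100
     = 0.05777445

Step 2: Apply Bayes' theorem
P(A|D) = P(D|A)P(A) / P(D)
       = 0.00891345 / 0.05777445
       = 0.1543


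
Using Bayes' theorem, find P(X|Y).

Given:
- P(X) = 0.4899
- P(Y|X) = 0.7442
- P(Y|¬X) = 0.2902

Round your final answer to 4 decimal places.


Bayes' theorem: P(X|Y) = P(Y|X) × P(X) / P(Y)

Step 1: Calculate P(Y) using law of total probability
P(Y) = P(Y|X)P(X) + P(Y|¬X)P(¬X)
     = 0.7442 × 0.4899 + 0.2902 × 0.5101
     = 0.36458358 + 0.14803102
     = 0.51261460

Step 2: Apply Bayes' theorem
P(X|Y) = P(Y|X) × P(X) / P(Y)
       = 0.36458358 / 0.51261460
       = 0.7112


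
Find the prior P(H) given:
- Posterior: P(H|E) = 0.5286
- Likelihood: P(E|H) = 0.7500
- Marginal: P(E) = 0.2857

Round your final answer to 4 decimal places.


From Bayes' theorem: P(H|E) = P(E|H) × P(H) / P(E)

Rearranging for P(H):
P(H) = P(H|E) × P(E) / P(E|H)
     = 0.5286 × 0.2857 / 0.7500
     = 0.15102102 / 0.7500
     = 0.2014


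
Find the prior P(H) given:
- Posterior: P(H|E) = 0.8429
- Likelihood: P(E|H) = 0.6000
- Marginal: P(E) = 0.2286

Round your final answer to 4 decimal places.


From Bayes' theorem: P(H|E) = P(E|H) × P(H) / P(E)

Rearranging for P(H):
P(H) = P(H|E) × P(E) / P(E|H)
     = 0.8429 × 0.2286 / 0.6000
     = 0.19268694 / 0.6000
     = 0.3211


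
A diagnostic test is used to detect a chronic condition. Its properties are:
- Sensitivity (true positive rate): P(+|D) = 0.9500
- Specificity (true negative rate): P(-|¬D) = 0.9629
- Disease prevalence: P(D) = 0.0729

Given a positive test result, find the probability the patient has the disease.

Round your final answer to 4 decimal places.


Let D = has disease, + = positive test

Given:
- P(D) = 0.0729 (prevalence)
- P(+|D) = 0.9500 (sensitivity)
- P(-|¬D) = 0.9629 (specificity)
- P(+|¬D) = 0.0371 (false positive rate = 1 - specificity)

Step 1: Find P(+)
P(+) = P(+|D)P(D) + P(+|¬D)P(¬D)
     = 0.9500 × 0.0729 + 0.0371 × 0.9271
     = 0.06925500 + 0.03439541
     = 0.10365041

Step 2: Apply Bayes' theorem for P(D|+)
P(D|+) = P(+|D)P(D) / P(+)
       = 0.06925500 / 0.10365041
       = 0.6682


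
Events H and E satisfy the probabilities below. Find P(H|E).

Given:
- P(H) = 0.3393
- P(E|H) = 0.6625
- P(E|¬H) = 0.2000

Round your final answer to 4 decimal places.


Bayes' theorem: P(H|E) = P(E|H) × P(H) / P(E)

Step 1: Calculate P(E) using law of total probability
P(E) = P(E|H)P(H) + P(E|¬H)P(¬H)
     = 0.6625 × 0.3393 + 0.2000 × 0.6607
     = 0.22478625 + 0.13214000
     = 0.35692625

Step 2: Apply Bayes' theorem
P(H|E) = P(E|H) × P(H) / P(E)
       = 0.22478625 / 0.35692625
       = 0.6298


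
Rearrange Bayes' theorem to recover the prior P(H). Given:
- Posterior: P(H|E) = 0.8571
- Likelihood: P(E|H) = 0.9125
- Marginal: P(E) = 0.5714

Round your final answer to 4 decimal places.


From Bayes' theorem: P(H|E) = P(E|H) × P(H) / P(E)

Rearranging for P(H):
P(H) = P(H|E) × P(E) / P(E|H)
     = 0.8571 × 0.5714 / 0.9125
     = 0.48974694 / 0.9125
     = 0.5367


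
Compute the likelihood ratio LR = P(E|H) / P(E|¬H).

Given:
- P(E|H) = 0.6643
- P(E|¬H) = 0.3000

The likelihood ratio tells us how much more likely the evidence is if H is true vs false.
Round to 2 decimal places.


Likelihood Ratio (LR) = P(E|H) / P(E|¬H)

LR = 0.6643 / 0.3000
   = 2.21

The evidence is 2.21 times more likely if H is true than if H is false.
LR > 1, so observing E raises the odds in favor of H.


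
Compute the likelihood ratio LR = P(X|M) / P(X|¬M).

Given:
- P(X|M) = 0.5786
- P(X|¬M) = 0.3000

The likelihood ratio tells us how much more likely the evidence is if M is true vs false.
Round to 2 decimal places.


Likelihood Ratio (LR) = P(X|M) / P(X|¬M)

LR = 0.5786 / 0.3000
   = 1.93

The evidence is 1.93 times more likely if M is true than if M is false.
Because LR exceeds 1, X is evidence for M.


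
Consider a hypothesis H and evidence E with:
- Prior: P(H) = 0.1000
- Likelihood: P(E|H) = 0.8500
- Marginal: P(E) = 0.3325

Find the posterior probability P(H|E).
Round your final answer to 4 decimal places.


Using Bayes' theorem:

P(H|E) = P(E|H) × P(H) / P(E)
       = 0.8500 × 0.1000 / 0.3325
       = 0.08500000 / 0.3325
       = 0.2556

The evidence strengthens our belief in H.
Prior: 0.1000 → Posterior: 0.2556


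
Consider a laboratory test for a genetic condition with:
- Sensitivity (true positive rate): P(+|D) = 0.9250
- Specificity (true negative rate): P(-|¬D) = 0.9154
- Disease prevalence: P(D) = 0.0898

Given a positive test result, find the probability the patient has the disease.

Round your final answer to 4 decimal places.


Let D = has disease, + = positive test

Given:
- P(D) = 0.0898 (prevalence)
- P(+|D) = 0.9250 (sensitivity)
- P(-|¬D) = 0.9154 (specificity)
- P(+|¬D) = 0.0846 (false positive rate = 1 - specificity)

Step 1: Find P(+)
P(+) = P(+|D)P(D) + P(+|¬D)P(¬D)
     = 0.9250 × 0.0898 + 0.0846 × 0.9102
     = 0.08306500 + 0.07700292
     = 0.16006792

Step 2: Apply Bayes' theorem for P(D|+)
P(D|+) = P(+|D)P(D) / P(+)
       = 0.08306500 / 0.16006792
       = 0.5189


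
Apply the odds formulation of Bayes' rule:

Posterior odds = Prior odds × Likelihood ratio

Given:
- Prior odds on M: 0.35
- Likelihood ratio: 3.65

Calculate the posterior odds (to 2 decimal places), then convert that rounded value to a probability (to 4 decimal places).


Step 1: Calculate posterior odds
Posterior odds = Prior odds × LR
               = 0.35 × 3.65
               = 1.28

Step 2: Convert to probability
P(M|E) = Posterior odds / (1 + Posterior odds)
       = 1.28 / (1 + 1.28)
       = 1.28 / 2.28
       = 0.5614

The evidence increased P(M) from 0.2593 to 0.5614.


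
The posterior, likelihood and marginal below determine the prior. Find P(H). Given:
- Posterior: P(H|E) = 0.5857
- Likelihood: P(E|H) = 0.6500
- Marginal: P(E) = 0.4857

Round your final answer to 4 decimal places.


From Bayes' theorem: P(H|E) = P(E|H) × P(H) / P(E)

Rearranging for P(H):
P(H) = P(H|E) × P(E) / P(E|H)
     = 0.5857 × 0.4857 / 0.6500
     = 0.28447449 / 0.6500
     = 0.4377


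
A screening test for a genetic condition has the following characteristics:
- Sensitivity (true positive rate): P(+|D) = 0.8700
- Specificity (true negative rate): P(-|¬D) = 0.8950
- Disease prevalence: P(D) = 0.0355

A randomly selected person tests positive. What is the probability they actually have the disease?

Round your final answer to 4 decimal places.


Let D = has disease, + = positive test

Given:
- P(D) = 0.0355 (prevalence)
- P(+|D) = 0.8700 (sensitivity)
- P(-|¬D) = 0.8950 (specificity)
- P(+|¬D) = 0.1050 (false positive rate = 1 - specificity)

Step 1: Find P(+)
P(+) = P(+|D)P(D) + P(+|¬D)P(¬D)
     = 0.8700 × 0.0355 + 0.1050 × 0.9645
     = 0.03088500 + 0.10127250
     = 0.13215750

Step 2: Apply Bayes' theorem for P(D|+)
P(D|+) = P(+|D)P(D) / P(+)
       = 0.03088500 / 0.13215750
       = 0.2337


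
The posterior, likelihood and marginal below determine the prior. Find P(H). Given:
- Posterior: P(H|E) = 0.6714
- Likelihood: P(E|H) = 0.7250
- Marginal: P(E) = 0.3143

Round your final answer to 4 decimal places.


From Bayes' theorem: P(H|E) = P(E|H) × P(H) / P(E)

Rearranging for P(H):
P(H) = P(H|E) × P(E) / P(E|H)
     = 0.6714 × 0.3143 / 0.7250
     = 0.21102102 / 0.7250
     = 0.2911


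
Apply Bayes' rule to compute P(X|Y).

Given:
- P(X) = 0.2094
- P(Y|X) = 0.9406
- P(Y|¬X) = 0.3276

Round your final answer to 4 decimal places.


Bayes' theorem: P(X|Y) = P(Y|X) × P(X) / P(Y)

Step 1: Calculate P(Y) using law of total probability
P(Y) = P(Y|X)P(X) + P(Y|¬X)P(¬X)
     = 0.9406 × 0.2094 + 0.3276 × 0.7906
     = 0.19696164 + 0.25900056
     = 0.45596220

Step 2: Apply Bayes' theorem
P(X|Y) = P(Y|X) × P(X) / P(Y)
       = 0.19696164 / 0.45596220
       = 0.4320


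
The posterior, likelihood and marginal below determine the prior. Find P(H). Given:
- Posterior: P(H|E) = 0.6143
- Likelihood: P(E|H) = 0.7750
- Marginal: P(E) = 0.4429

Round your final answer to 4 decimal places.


From Bayes' theorem: P(H|E) = P(E|H) × P(H) / P(E)

Rearranging for P(H):
P(H) = P(H|E) × P(E) / P(E|H)
     = 0.6143 × 0.4429 / 0.7750
     = 0.27207347 / 0.7750
     = 0.3511


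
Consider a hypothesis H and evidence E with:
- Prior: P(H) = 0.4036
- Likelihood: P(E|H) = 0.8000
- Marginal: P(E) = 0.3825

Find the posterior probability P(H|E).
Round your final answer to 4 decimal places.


Using Bayes' theorem:

P(H|E) = P(E|H) × P(H) / P(E)
       = 0.8000 × 0.4036 / 0.3825
       = 0.32288000 / 0.3825
       = 0.8441

The evidence strengthens our belief in H.
Prior: 0.4036 → Posterior: 0.8441


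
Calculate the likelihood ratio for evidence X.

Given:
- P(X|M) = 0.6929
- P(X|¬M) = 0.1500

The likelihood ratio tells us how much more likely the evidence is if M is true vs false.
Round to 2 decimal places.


Likelihood Ratio (LR) = P(X|M) / P(X|¬M)

LR = 0.6929 / 0.1500
   = 4.62

The evidence is 4.62 times more likely if M is true than if M is false.
LR > 1, so observing X raises the odds in favor of M.


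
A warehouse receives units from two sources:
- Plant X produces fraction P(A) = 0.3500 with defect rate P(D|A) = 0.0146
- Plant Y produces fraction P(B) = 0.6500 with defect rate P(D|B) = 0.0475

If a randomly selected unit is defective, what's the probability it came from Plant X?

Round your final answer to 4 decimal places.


Let A = from Plant X, D = defective

Given:
- P(A) = 0.3500, P(B) = 0.6500
- P(D|A) = 0.0146, P(D|B) = 0.0475

Step 1: Find P(D)
P(D) = P(D|A)P(A) + P(D|B)P(B)
     = 0.0146 × 0.3500 + 0.0475 × 0.6500
     = 0.00511000 + 0.03087500
     = 0.03598500

Step 2: Apply Bayes' theorem
P(A|D) = P(D|A)P(A) / P(D)
       = 0.00511000 / 0.03598500
       = 0.1420


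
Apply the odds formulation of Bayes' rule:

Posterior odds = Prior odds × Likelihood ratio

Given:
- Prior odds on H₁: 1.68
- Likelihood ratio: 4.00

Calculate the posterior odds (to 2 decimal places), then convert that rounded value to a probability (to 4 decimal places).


Step 1: Calculate posterior odds
Posterior odds = Prior odds × LR
               = 1.68 × 4.00
               = 6.72

Step 2: Convert to probability
P(H₁|E) = Posterior odds / (1 + Posterior odds)
       = 6.72 / (1 + 6.72)
       = 6.72 / 7.72
       = 0.8705

The evidence increased P(H₁) from 0.6269 to 0.8705.


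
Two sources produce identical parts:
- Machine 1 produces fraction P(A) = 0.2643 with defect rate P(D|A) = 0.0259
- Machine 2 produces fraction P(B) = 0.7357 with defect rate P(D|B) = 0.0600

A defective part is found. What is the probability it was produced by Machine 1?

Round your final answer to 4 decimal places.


Let A = from Machine 1, D = defective

Given:
- P(A) = 0.2643, P(B) = 0.7357
- P(D|A) = 0.0259, P(D|B) = 0.0600

Step 1: Find P(D)
P(D) = P(D|A)P(A) + P(D|B)P(B)
     = 0.0259 × 0.2643 + 0.0600 × 0.7357
     = 0.00684537 + 0.04414200
     = 0.05098737

Step 2: Apply Bayes' theorem
P(A|D) = P(D|A)P(A) / P(D)
       = 0.00684537 / 0.05098737
       = 0.1343


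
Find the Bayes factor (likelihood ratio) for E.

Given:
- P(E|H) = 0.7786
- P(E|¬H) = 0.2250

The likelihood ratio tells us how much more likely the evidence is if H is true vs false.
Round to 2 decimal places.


Likelihood Ratio (LR) = P(E|H) / P(E|¬H)

LR = 0.7786 / 0.2250
   = 3.46

The evidence is 3.46 times more likely if H is true than if H is false.
Since LR > 1, the evidence supports H over ¬H.


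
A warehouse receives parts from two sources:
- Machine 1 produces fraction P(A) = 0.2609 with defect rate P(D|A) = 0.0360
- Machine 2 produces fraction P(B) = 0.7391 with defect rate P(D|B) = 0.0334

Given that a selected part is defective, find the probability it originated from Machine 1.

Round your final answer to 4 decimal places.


Let A = from Machine 1, D = defective

Given:
- P(A) = 0.2609, P(B) = 0.7391
- P(D|A) = 0.0360, P(D|B) = 0.0334

Step 1: Find P(D)
P(D) = P(D|A)P(A) + P(D|B)P(B)
     = 0.0360 × 0.2609 + 0.0334 × 0.7391
     = 0.00939240 + 0.02468594
     = 0.03407834

Step 2: Apply Bayes' theorem
P(A|D) = P(D|A)P(A) / P(D)
       = 0.00939240 / 0.03407834
       = 0.2756


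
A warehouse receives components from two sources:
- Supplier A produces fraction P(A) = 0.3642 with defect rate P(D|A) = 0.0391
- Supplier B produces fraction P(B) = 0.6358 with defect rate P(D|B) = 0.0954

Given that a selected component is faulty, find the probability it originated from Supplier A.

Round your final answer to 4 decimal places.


Let A = from Supplier A, D = faulty

Given:
- P(A) = 0.3642, P(B) = 0.6358
- P(D|A) = 0.0391, P(D|B) = 0.0954

Step 1: Find P(D)
P(D) = P(D|A)P(A) + P(D|B)P(B)
     = 0.0391 × 0.3642 + 0.0954 × 0.6358
     = 0.01424022 + 0.06065532
     = 0.07489554

Step 2: Apply Bayes' theorem
P(A|D) = P(D|A)P(A) / P(D)
       = 0.01424022 / 0.07489554
       = 0.1901


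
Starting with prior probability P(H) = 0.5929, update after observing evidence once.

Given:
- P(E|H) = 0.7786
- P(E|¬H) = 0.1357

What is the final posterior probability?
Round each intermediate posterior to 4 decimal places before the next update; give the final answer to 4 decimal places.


Sequential Bayesian updating:

Initial prior: P(H) = 0.5929

Update 1:
  P(E) = 0.7786 × 0.5929 + 0.1357 × 0.4071 = 0.46163194 + 0.05524347 = 0.51687541
  P(H|E) = 0.46163194 / 0.51687541 = 0.8931

Final posterior: 0.8931


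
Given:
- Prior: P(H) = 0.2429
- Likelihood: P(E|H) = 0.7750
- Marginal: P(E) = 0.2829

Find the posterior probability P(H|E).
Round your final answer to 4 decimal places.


Using Bayes' theorem:

P(H|E) = P(E|H) × P(H) / P(E)
       = 0.7750 × 0.2429 / 0.2829
       = 0.18824750 / 0.2829
       = 0.6654

The evidence strengthens our belief in H.
Prior: 0.2429 → Posterior: 0.6654


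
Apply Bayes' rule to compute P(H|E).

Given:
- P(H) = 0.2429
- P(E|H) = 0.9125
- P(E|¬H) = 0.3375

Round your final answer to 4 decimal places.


Bayes' theorem: P(H|E) = P(E|H) × P(H) / P(E)

Step 1: Calculate P(E) using law of total probability
P(E) = P(E|H)P(H) + P(E|¬H)P(¬H)
     = 0.9125 × 0.2429 + 0.3375 × 0.7571
     = 0.22164625 + 0.25552125
     = 0.47716750

Step 2: Apply Bayes' theorem
P(H|E) = P(E|H) × P(H) / P(E)
       = 0.22164625 / 0.47716750
       = 0.4645


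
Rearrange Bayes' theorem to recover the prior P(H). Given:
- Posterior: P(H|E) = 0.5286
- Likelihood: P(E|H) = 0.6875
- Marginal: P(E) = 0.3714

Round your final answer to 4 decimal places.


From Bayes' theorem: P(H|E) = P(E|H) × P(H) / P(E)

Rearranging for P(H):
P(H) = P(H|E) × P(E) / P(E|H)
     = 0.5286 × 0.3714 / 0.6875
     = 0.19632204 / 0.6875
     = 0.2856


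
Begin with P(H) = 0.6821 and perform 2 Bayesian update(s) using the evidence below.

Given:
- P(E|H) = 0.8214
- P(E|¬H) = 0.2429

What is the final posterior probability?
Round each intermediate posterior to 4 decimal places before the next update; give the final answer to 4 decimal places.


Sequential Bayesian updating:

Initial prior: P(H) = 0.6821

Update 1:
  P(E) = 0.8214 × 0.6821 + 0.2429 × 0.3179 = 0.56027694 + 0.07721791 = 0.63749485
  P(H|E) = 0.56027694 / 0.63749485 = 0.8789

Update 2:
  P(E) = 0.8214 × 0.8789 + 0.2429 × 0.1211 = 0.72192846 + 0.02941519 = 0.75134365
  P(H|E) = 0.72192846 / 0.75134365 = 0.9608

Final posterior: 0.9608


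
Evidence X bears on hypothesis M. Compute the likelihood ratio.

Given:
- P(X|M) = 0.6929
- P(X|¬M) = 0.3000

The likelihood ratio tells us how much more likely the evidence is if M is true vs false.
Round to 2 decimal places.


Likelihood Ratio (LR) = P(X|M) / P(X|¬M)

LR = 0.6929 / 0.3000
   = 2.31

The evidence is 2.31 times more likely if M is true than if M is false.
LR > 1, so observing X raises the odds in favor of M.


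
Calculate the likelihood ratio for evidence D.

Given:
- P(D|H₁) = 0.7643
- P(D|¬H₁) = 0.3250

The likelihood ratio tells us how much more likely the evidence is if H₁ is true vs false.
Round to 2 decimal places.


Likelihood Ratio (LR) = P(D|H₁) / P(D|¬H₁)

LR = 0.7643 / 0.3250
   = 2.35

The evidence is 2.35 times more likely if H₁ is true than if H₁ is false.
Since LR > 1, the evidence supports H₁ over ¬H₁.


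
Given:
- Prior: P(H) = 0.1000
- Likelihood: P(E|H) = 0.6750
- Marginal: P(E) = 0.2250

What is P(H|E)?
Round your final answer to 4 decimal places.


Using Bayes' theorem:

P(H|E) = P(E|H) × P(H) / P(E)
       = 0.6750 × 0.1000 / 0.2250
       = 0.06750000 / 0.2250
       = 0.3000

The evidence strengthens our belief in H.
Prior: 0.1000 → Posterior: 0.3000


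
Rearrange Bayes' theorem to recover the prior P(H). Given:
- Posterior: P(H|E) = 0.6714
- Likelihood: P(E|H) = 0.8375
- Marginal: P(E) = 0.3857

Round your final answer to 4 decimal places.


From Bayes' theorem: P(H|E) = P(E|H) × P(H) / P(E)

Rearranging for P(H):
P(H) = P(H|E) × P(E) / P(E|H)
     = 0.6714 × 0.3857 / 0.8375
     = 0.25895898 / 0.8375
     = 0.3092


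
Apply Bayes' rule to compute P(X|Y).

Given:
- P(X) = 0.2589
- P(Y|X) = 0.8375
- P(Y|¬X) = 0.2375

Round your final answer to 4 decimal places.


Bayes' theorem: P(X|Y) = P(Y|X) × P(X) / P(Y)

Step 1: Calculate P(Y) using law of total probability
P(Y) = P(Y|X)P(X) + P(Y|¬X)P(¬X)
     = 0.8375 × 0.2589 + 0.2375 × 0.7411
     = 0.21682875 + 0.17601125
     = 0.39284000

Step 2: Apply Bayes' theorem
P(X|Y) = P(Y|X) × P(X) / P(Y)
       = 0.21682875 / 0.39284000
       = 0.5520


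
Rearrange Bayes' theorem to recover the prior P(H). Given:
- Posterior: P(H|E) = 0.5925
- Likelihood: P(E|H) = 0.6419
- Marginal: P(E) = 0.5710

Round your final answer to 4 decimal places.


From Bayes' theorem: P(H|E) = P(E|H) × P(H) / P(E)

Rearranging for P(H):
P(H) = P(H|E) × P(E) / P(E|H)
     = 0.5925 × 0.5710 / 0.6419
     = 0.33831750 / 0.6419
     = 0.5271


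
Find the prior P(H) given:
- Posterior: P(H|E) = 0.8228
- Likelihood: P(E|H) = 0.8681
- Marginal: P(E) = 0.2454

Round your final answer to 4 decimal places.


From Bayes' theorem: P(H|E) = P(E|H) × P(H) / P(E)

Rearranging for P(H):
P(H) = P(H|E) × P(E) / P(E|H)
     = 0.8228 × 0.2454 / 0.8681
     = 0.20191512 / 0.8681
     = 0.2326


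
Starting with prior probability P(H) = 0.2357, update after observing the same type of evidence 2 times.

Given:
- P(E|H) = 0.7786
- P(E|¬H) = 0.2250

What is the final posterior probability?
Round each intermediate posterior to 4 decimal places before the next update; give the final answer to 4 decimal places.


Sequential Bayesian updating:

Initial prior: P(H) = 0.2357

Update 1:
  P(E) = 0.7786 × 0.2357 + 0.2250 × 0.7643 = 0.18351602 + 0.17196750 = 0.35548352
  P(H|E) = 0.18351602 / 0.35548352 = 0.5162

Update 2:
  P(E) = 0.7786 × 0.5162 + 0.2250 × 0.4838 = 0.40191332 + 0.10885500 = 0.51076832
  P(H|E) = 0.40191332 / 0.51076832 = 0.7869

Final posterior: 0.7869


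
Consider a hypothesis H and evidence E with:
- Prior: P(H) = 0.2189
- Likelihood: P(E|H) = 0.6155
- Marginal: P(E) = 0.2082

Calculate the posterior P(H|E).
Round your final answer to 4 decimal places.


Using Bayes' theorem:

P(H|E) = P(E|H) × P(H) / P(E)
       = 0.6155 × 0.2189 / 0.2082
       = 0.13473295 / 0.2082
       = 0.6471

The evidence strengthens our belief in H.
Prior: 0.2189 → Posterior: 0.6471


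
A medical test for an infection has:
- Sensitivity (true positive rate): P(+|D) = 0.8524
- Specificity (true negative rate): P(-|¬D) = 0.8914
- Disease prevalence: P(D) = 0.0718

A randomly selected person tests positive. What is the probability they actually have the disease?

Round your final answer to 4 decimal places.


Let D = has disease, + = positive test

Given:
- P(D) = 0.0718 (prevalence)
- P(+|D) = 0.8524 (sensitivity)
- P(-|¬D) = 0.8914 (specificity)
- P(+|¬D) = 0.1086 (false positive rate = 1 - specificity)

Step 1: Find P(+)
P(+) = P(+|D)P(D) + P(+|¬D)P(¬D)
     = 0.8524 × 0.0718 + 0.1086 × 0.9282
     = 0.06120232 + 0.10080252
     = 0.16200484

Step 2: Apply Bayes' theorem for P(D|+)
P(D|+) = P(+|D)P(D) / P(+)
       = 0.06120232 / 0.16200484
       = 0.3778


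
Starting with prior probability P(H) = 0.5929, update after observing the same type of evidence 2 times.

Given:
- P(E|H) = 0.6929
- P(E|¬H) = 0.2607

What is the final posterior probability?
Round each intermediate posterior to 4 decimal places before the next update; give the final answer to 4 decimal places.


Sequential Bayesian updating:

Initial prior: P(H) = 0.5929

Update 1:
  P(E) = 0.6929 × 0.5929 + 0.2607 × 0.4071 = 0.41082041 + 0.10613097 = 0.51695138
  P(H|E) = 0.41082041 / 0.51695138 = 0.7947

Update 2:
  P(E) = 0.6929 × 0.7947 + 0.2607 × 0.2053 = 0.55064763 + 0.05352171 = 0.60416934
  P(H|E) = 0.55064763 / 0.60416934 = 0.9114

Final posterior: 0.9114


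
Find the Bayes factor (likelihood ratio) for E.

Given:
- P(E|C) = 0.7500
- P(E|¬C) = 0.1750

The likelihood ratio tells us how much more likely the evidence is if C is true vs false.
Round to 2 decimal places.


Likelihood Ratio (LR) = P(E|C) / P(E|¬C)

LR = 0.7500 / 0.1750
   = 4.29

The evidence is 4.29 times more likely if C is true than if C is false.
Since LR > 1, the evidence supports C over ¬C.


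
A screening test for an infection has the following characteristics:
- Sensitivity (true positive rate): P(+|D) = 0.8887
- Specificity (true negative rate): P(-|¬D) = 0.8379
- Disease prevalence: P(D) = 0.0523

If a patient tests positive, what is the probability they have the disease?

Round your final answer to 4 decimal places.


Let D = has disease, + = positive test

Given:
- P(D) = 0.0523 (prevalence)
- P(+|D) = 0.8887 (sensitivity)
- P(-|¬D) = 0.8379 (specificity)
- P(+|¬D) = 0.1621 (false positive rate = 1 - specificity)

Step 1: Find P(+)
P(+) = P(+|D)P(D) + P(+|¬D)P(¬D)
     = 0.8887 × 0.0523 + 0.1621 × 0.9477
     = 0.04647901 + 0.15362217
     = 0.20010118

Step 2: Apply Bayes' theorem for P(D|+)
P(D|+) = P(+|D)P(D) / P(+)
       = 0.04647901 / 0.20010118
       = 0.2323


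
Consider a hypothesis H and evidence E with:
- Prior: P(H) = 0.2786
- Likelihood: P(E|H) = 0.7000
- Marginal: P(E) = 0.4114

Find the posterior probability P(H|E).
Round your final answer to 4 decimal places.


Using Bayes' theorem:

P(H|E) = P(E|H) × P(H) / P(E)
       = 0.7000 × 0.2786 / 0.4114
       = 0.19502000 / 0.4114
       = 0.4740

The evidence strengthens our belief in H.
Prior: 0.2786 → Posterior: 0.4740


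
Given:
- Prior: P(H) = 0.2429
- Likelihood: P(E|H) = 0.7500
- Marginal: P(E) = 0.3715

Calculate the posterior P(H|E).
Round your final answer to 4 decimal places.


Using Bayes' theorem:

P(H|E) = P(E|H) × P(H) / P(E)
       = 0.7500 × 0.2429 / 0.3715
       = 0.18217500 / 0.3715
       = 0.4904

The evidence strengthens our belief in H.
Prior: 0.2429 → Posterior: 0.4904


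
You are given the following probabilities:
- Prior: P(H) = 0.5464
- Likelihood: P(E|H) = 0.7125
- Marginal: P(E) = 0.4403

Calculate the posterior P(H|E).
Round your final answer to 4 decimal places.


Using Bayes' theorem:

P(H|E) = P(E|H) × P(H) / P(E)
       = 0.7125 × 0.5464 / 0.4403
       = 0.38931000 / 0.4403
       = 0.8842

The evidence strengthens our belief in H.
Prior: 0.5464 → Posterior: 0.8842


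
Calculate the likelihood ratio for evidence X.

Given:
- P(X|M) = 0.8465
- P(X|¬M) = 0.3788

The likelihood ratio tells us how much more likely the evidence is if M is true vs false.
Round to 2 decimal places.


Likelihood Ratio (LR) = P(X|M) / P(X|¬M)

LR = 0.8465 / 0.3788
   = 2.23

The evidence is 2.23 times more likely if M is true than if M is false.
Since LR > 1, the evidence supports M over ¬M.


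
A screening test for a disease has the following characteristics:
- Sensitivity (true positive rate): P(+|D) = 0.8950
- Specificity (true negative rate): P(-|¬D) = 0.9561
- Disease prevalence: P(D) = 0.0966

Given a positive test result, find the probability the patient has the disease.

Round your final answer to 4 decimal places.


Let D = has disease, + = positive test

Given:
- P(D) = 0.0966 (prevalence)
- P(+|D) = 0.8950 (sensitivity)
- P(-|¬D) = 0.9561 (specificity)
- P(+|¬D) = 0.0439 (false positive rate = 1 - specificity)

Step 1: Find P(+)
P(+) = P(+|D)P(D) + P(+|¬D)P(¬D)
     = 0.8950 × 0.0966 + 0.0439 × 0.9034
     = 0.08645700 + 0.03965926
     = 0.12611626

Step 2: Apply Bayes' theorem for P(D|+)
P(D|+) = P(+|D)P(D) / P(+)
       = 0.08645700 / 0.12611626
       = 0.6855


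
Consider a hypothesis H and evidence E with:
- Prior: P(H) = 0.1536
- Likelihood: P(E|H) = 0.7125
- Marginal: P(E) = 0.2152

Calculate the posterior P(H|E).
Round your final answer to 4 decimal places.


Using Bayes' theorem:

P(H|E) = P(E|H) × P(H) / P(E)
       = 0.7125 × 0.1536 / 0.2152
       = 0.10944000 / 0.2152
       = 0.5086

The evidence strengthens our belief in H.
Prior: 0.1536 → Posterior: 0.5086


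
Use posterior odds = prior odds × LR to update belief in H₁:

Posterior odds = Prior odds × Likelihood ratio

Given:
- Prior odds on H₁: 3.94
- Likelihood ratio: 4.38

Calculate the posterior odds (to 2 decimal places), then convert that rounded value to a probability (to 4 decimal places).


Step 1: Calculate posterior odds
Posterior odds = Prior odds × LR
               = 3.94 × 4.38
               = 17.26

Step 2: Convert to probability
P(H₁|E) = Posterior odds / (1 + Posterior odds)
       = 17.26 / (1 + 17.26)
       = 17.26 / 18.26
       = 0.9452

The evidence increased P(H₁) from 0.7976 to 0.9452.


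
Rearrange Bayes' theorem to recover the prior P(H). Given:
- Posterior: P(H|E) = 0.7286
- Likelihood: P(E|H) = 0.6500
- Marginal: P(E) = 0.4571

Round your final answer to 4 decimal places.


From Bayes' theorem: P(H|E) = P(E|H) × P(H) / P(E)

Rearranging for P(H):
P(H) = P(H|E) × P(E) / P(E|H)
     = 0.7286 × 0.4571 / 0.6500
     = 0.33304306 / 0.6500
     = 0.5124


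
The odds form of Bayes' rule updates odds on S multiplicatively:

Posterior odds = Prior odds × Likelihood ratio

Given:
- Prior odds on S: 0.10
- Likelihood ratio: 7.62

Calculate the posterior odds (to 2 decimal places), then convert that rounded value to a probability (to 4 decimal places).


Step 1: Calculate posterior odds
Posterior odds = Prior odds × LR
               = 0.10 × 7.62
               = 0.76

Step 2: Convert to probability
P(S|E) = Posterior odds / (1 + Posterior odds)
       = 0.76 / (1 + 0.76)
       = 0.76 / 1.76
       = 0.4318

The evidence increased P(S) from 0.0909 to 0.4318.


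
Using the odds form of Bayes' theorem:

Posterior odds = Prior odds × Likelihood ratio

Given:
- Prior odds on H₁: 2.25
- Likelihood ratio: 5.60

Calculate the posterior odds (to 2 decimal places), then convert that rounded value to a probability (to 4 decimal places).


Step 1: Calculate posterior odds
Posterior odds = Prior odds × LR
               = 2.25 × 5.60
               = 12.60

Step 2: Convert to probability
P(H₁|E) = Posterior odds / (1 + Posterior odds)
       = 12.60 / (1 + 12.60)
       = 12.60 / 13.60
       = 0.9265

The evidence increased P(H₁) from 0.6923 to 0.9265.


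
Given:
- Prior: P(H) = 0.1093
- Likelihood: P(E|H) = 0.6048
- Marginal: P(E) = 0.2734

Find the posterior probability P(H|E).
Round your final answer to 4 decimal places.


Using Bayes' theorem:

P(H|E) = P(E|H) × P(H) / P(E)
       = 0.6048 × 0.1093 / 0.2734
       = 0.06610464 / 0.2734
       = 0.2418

The evidence strengthens our belief in H.
Prior: 0.1093 → Posterior: 0.2418


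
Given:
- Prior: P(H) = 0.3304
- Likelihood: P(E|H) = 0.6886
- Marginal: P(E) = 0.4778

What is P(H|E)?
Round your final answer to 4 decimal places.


Using Bayes' theorem:

P(H|E) = P(E|H) × P(H) / P(E)
       = 0.6886 × 0.3304 / 0.4778
       = 0.22751344 / 0.4778
       = 0.4762

The evidence strengthens our belief in H.
Prior: 0.3304 → Posterior: 0.4762


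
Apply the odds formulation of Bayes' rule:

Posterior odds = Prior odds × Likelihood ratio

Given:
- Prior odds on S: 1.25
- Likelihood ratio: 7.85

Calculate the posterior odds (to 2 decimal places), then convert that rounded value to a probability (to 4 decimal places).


Step 1: Calculate posterior odds
Posterior odds = Prior odds × LR
               = 1.25 × 7.85
               = 9.81

Step 2: Convert to probability
P(S|E) = Posterior odds / (1 + Posterior odds)
       = 9.81 / (1 + 9.81)
       = 9.81 / 10.81
       = 0.9075

The evidence increased P(S) from 0.5556 to 0.9075.


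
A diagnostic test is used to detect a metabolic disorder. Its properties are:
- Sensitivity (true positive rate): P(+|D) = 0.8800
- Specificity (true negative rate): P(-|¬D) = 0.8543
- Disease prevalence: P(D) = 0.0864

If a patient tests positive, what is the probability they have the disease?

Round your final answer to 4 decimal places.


Let D = has disease, + = positive test

Given:
- P(D) = 0.0864 (prevalence)
- P(+|D) = 0.8800 (sensitivity)
- P(-|¬D) = 0.8543 (specificity)
- P(+|¬D) = 0.1457 (false positive rate = 1 - specificity)

Step 1: Find P(+)
P(+) = P(+|D)P(D) + P(+|¬D)P(¬D)
     = 0.8800 × 0.0864 + 0.1457 × 0.9136
     = 0.07603200 + 0.13311152
     = 0.20914352

Step 2: Apply Bayes' theorem for P(D|+)
P(D|+) = P(+|D)P(D) / P(+)
       = 0.07603200 / 0.20914352
       = 0.3635


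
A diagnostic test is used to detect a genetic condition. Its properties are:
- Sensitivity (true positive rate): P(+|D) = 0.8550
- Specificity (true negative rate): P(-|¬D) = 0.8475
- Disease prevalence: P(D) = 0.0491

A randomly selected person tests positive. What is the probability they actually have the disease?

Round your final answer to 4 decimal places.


Let D = has disease, + = positive test

Given:
- P(D) = 0.0491 (prevalence)
- P(+|D) = 0.8550 (sensitivity)
- P(-|¬D) = 0.8475 (specificity)
- P(+|¬D) = 0.1525 (false positive rate = 1 - specificity)

Step 1: Find P(+)
P(+) = P(+|D)P(D) + P(+|¬D)P(¬D)
     = 0.8550 × 0.0491 + 0.1525 × 0.9509
     = 0.04198050 + 0.14501225
     = 0.18699275

Step 2: Apply Bayes' theorem for P(D|+)
P(D|+) = P(+|D)P(D) / P(+)
       = 0.04198050 / 0.18699275
       = 0.2245


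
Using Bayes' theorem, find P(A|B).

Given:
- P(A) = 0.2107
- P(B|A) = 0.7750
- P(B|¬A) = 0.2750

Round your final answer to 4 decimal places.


Bayes' theorem: P(A|B) = P(B|A) × P(A) / P(B)

Step 1: Calculate P(B) using law of total probability
P(B) = P(B|A)P(A) + P(B|¬A)P(¬A)
     = 0.7750 × 0.2107 + 0.2750 × 0.7893
     = 0.16329250 + 0.21705750
     = 0.38035000

Step 2: Apply Bayes' theorem
P(A|B) = P(B|A) × P(A) / P(B)
       = 0.16329250 / 0.38035000
       = 0.4293


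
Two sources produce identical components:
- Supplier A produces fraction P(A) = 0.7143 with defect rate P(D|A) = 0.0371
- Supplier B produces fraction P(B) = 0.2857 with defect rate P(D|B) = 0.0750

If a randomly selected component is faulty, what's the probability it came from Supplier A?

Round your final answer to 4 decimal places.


Let A = from Supplier A, D = faulty

Given:
- P(A) = 0.7143, P(B) = 0.2857
- P(D|A) = 0.0371, P(D|B) = 0.0750

Step 1: Find P(D)
P(D) = P(D|A)P(A) + P(D|B)P(B)
     = 0.0371 × 0.7143 + 0.0750 × 0.2857
     = 0.02650053 + 0.02142750
     = 0.04792803

Step 2: Apply Bayes' theorem
P(A|D) = P(D|A)P(A) / P(D)
       = 0.02650053 / 0.04792803
       = 0.5529


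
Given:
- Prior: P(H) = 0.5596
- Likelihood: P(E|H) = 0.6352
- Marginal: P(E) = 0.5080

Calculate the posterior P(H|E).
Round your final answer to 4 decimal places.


Using Bayes' theorem:

P(H|E) = P(E|H) × P(H) / P(E)
       = 0.6352 × 0.5596 / 0.5080
       = 0.35545792 / 0.5080
       = 0.6997

The evidence strengthens our belief in H.
Prior: 0.5596 → Posterior: 0.6997
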